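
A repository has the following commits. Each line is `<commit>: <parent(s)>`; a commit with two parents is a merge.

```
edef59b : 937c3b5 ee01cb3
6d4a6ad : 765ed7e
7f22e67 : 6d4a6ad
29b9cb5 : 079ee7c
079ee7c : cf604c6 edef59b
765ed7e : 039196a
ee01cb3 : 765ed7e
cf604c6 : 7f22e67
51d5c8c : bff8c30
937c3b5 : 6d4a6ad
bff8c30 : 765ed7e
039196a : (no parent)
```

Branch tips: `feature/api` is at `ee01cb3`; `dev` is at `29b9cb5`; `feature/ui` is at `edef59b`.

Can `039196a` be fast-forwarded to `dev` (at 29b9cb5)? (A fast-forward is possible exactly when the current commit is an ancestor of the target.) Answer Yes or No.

A fast-forward from 039196a to 29b9cb5 is possible iff 039196a is an ancestor of 29b9cb5.
Ancestors of 29b9cb5: {039196a, 079ee7c, 29b9cb5, 6d4a6ad, 765ed7e, 7f22e67, 937c3b5, cf604c6, edef59b, ee01cb3}.
039196a is among them, so fast-forward is possible.

Yes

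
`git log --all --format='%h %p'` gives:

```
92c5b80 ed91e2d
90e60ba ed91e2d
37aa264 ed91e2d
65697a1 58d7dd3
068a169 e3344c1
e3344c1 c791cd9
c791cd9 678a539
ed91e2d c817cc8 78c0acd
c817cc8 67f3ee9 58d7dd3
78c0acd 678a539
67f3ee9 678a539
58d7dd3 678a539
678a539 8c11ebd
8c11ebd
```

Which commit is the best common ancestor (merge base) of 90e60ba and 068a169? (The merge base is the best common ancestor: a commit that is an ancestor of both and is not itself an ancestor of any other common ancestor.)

Ancestors of 90e60ba: {58d7dd3, 678a539, 67f3ee9, 78c0acd, 8c11ebd, 90e60ba, c817cc8, ed91e2d}.
Ancestors of 068a169: {068a169, 678a539, 8c11ebd, c791cd9, e3344c1}.
Common ancestors: {678a539, 8c11ebd}.
Among these, 678a539 is not an ancestor of any other common ancestor — it is the merge base.

678a539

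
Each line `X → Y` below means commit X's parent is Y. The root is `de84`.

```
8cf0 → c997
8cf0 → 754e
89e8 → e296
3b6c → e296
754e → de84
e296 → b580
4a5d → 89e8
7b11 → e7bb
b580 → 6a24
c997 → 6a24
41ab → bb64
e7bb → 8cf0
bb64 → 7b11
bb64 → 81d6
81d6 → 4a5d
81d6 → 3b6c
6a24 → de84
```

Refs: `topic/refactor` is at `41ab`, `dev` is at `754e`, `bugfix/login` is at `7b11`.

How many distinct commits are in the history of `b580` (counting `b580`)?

Walking parent pointers from b580: reachable set = {6a24, b580, de84}.
That is 3 commits.

3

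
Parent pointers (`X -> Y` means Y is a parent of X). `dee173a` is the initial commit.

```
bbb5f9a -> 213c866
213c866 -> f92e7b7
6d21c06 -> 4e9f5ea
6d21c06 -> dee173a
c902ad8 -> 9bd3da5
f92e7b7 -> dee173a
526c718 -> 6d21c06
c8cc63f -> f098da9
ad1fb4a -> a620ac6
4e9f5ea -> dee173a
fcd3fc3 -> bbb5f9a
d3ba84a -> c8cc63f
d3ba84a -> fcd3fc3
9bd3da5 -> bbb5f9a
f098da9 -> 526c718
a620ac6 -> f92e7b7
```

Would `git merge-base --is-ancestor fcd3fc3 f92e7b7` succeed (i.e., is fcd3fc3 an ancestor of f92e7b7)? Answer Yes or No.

No

Ancestors of f92e7b7: {dee173a, f92e7b7}.
fcd3fc3 is not in that set, so it is not an ancestor of f92e7b7.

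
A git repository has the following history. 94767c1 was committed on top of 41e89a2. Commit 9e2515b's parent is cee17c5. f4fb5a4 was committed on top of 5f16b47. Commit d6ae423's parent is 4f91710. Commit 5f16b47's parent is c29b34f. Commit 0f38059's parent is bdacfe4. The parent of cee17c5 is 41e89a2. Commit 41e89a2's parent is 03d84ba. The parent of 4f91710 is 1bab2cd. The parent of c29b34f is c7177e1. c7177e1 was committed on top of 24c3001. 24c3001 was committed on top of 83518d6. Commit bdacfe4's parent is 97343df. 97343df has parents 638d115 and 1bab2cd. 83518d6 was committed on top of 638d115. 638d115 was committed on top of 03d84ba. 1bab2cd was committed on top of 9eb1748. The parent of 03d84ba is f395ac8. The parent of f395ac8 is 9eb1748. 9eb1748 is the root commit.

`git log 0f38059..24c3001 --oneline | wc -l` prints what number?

Reachable from 24c3001: {03d84ba, 24c3001, 638d115, 83518d6, 9eb1748, f395ac8}.
Reachable from 0f38059: {03d84ba, 0f38059, 1bab2cd, 638d115, 97343df, 9eb1748, bdacfe4, f395ac8}.
In 24c3001's history but not 0f38059's: {24c3001, 83518d6} — 2 commits.

2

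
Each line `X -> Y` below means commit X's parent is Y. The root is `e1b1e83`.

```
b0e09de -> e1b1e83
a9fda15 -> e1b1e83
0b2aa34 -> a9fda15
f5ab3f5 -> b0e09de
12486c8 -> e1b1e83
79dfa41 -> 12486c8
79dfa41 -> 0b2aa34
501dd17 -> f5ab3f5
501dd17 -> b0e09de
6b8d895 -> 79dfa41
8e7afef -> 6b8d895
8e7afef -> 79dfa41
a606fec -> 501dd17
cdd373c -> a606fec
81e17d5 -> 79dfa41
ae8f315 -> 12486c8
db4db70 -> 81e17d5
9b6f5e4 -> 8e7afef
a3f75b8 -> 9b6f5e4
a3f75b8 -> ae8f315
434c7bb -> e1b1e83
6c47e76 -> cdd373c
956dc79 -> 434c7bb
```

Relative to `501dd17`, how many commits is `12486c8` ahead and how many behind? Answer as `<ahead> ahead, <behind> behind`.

Reachable from 12486c8: {12486c8, e1b1e83}.
Reachable from 501dd17: {501dd17, b0e09de, e1b1e83, f5ab3f5}.
Only in 12486c8's history (ahead): {12486c8} — 1.
Only in 501dd17's history (behind): {501dd17, b0e09de, f5ab3f5} — 3.

1 ahead, 3 behind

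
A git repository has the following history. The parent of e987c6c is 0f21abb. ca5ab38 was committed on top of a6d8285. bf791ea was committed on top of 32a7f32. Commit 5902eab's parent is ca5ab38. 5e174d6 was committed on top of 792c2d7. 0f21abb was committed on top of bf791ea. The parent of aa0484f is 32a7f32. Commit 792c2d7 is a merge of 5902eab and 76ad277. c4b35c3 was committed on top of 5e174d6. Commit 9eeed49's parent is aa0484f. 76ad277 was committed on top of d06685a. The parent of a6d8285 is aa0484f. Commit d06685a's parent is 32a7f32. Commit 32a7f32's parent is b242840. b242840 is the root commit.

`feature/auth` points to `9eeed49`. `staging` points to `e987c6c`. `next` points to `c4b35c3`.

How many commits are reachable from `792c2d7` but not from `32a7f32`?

Reachable from 792c2d7: {32a7f32, 5902eab, 76ad277, 792c2d7, a6d8285, aa0484f, b242840, ca5ab38, d06685a}.
Reachable from 32a7f32: {32a7f32, b242840}.
In 792c2d7's history but not 32a7f32's: {5902eab, 76ad277, 792c2d7, a6d8285, aa0484f, ca5ab38, d06685a} — 7 commits.

7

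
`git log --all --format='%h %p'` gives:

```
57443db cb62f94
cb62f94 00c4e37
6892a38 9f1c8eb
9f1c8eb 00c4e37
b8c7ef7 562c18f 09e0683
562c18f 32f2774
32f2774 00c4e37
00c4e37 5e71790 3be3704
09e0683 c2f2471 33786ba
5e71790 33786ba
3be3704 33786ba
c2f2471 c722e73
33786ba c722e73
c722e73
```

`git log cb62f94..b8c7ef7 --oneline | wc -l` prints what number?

5

Reachable from b8c7ef7: {00c4e37, 09e0683, 32f2774, 33786ba, 3be3704, 562c18f, 5e71790, b8c7ef7, c2f2471, c722e73}.
Reachable from cb62f94: {00c4e37, 33786ba, 3be3704, 5e71790, c722e73, cb62f94}.
In b8c7ef7's history but not cb62f94's: {09e0683, 32f2774, 562c18f, b8c7ef7, c2f2471} — 5 commits.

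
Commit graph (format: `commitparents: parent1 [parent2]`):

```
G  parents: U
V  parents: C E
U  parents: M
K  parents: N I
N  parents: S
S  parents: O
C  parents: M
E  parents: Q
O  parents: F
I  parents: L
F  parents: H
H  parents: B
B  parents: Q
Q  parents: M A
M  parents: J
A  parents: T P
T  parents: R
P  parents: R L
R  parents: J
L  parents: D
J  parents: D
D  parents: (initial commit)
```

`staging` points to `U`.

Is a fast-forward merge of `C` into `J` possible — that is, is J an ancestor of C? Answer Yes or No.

A fast-forward from J to C is possible iff J is an ancestor of C.
Ancestors of C: {C, D, J, M}.
J is among them, so fast-forward is possible.

Yes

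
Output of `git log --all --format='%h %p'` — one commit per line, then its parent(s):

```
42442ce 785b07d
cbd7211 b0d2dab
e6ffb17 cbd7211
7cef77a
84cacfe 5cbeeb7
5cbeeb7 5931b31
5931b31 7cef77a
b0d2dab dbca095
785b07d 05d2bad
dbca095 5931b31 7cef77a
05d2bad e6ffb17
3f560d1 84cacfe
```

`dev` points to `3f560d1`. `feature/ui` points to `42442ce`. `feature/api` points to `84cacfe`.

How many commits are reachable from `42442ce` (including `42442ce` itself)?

Walking parent pointers from 42442ce: reachable set = {05d2bad, 42442ce, 5931b31, 785b07d, 7cef77a, b0d2dab, cbd7211, dbca095, e6ffb17}.
That is 9 commits.

9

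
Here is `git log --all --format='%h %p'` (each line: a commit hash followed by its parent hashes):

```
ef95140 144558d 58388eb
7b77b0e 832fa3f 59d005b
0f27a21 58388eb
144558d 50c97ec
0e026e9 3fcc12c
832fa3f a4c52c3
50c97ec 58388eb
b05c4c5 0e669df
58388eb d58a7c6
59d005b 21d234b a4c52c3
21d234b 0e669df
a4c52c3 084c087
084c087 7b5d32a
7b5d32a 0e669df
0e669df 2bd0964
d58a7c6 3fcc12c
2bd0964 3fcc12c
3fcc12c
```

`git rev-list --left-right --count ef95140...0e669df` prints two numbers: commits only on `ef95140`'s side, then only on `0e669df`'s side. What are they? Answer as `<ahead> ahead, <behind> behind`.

5 ahead, 2 behind

Reachable from ef95140: {144558d, 3fcc12c, 50c97ec, 58388eb, d58a7c6, ef95140}.
Reachable from 0e669df: {0e669df, 2bd0964, 3fcc12c}.
Only in ef95140's history (ahead): {144558d, 50c97ec, 58388eb, d58a7c6, ef95140} — 5.
Only in 0e669df's history (behind): {0e669df, 2bd0964} — 2.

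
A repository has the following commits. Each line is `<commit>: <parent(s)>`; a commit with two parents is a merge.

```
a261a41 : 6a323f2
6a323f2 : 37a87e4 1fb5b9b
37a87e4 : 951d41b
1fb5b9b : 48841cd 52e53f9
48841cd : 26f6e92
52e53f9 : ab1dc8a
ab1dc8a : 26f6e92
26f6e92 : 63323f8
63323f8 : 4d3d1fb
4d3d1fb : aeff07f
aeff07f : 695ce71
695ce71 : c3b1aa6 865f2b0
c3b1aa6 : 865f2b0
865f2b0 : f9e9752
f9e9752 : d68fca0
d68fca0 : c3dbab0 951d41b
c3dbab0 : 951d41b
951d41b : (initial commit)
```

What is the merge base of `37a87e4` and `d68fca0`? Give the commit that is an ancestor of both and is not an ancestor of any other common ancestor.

Ancestors of 37a87e4: {37a87e4, 951d41b}.
Ancestors of d68fca0: {951d41b, c3dbab0, d68fca0}.
Common ancestors: {951d41b}.
The only common ancestor is 951d41b, so it is the merge base.

951d41b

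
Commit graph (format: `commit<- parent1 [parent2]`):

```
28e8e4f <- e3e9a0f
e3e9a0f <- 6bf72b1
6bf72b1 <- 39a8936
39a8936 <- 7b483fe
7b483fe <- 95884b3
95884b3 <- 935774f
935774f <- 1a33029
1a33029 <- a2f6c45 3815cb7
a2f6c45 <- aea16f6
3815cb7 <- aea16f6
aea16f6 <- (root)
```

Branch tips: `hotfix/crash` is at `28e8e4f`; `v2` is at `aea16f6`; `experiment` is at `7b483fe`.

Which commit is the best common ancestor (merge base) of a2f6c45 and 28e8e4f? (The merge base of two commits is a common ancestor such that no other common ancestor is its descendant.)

a2f6c45

Ancestors of a2f6c45: {a2f6c45, aea16f6}.
Ancestors of 28e8e4f: {1a33029, 28e8e4f, 3815cb7, 39a8936, 6bf72b1, 7b483fe, 935774f, 95884b3, a2f6c45, aea16f6, e3e9a0f}.
Common ancestors: {a2f6c45, aea16f6}.
Among these, a2f6c45 is not an ancestor of any other common ancestor — it is the merge base.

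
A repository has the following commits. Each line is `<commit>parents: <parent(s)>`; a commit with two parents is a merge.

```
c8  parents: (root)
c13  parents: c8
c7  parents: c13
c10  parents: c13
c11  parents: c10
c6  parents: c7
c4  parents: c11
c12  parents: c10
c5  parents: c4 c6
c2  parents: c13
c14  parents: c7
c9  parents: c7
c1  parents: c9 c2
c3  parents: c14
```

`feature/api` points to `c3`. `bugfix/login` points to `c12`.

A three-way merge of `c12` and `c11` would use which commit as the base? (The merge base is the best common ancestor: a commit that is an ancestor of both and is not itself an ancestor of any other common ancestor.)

Ancestors of c12: {c10, c12, c13, c8}.
Ancestors of c11: {c10, c11, c13, c8}.
Common ancestors: {c10, c13, c8}.
Among these, c10 is not an ancestor of any other common ancestor — it is the merge base.

c10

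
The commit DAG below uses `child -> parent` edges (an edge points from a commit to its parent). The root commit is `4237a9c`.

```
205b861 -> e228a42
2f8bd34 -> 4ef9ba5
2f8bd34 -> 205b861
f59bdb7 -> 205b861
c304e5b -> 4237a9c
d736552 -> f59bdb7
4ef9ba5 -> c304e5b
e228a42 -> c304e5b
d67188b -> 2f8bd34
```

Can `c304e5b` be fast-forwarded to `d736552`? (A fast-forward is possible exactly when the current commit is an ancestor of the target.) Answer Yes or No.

A fast-forward from c304e5b to d736552 is possible iff c304e5b is an ancestor of d736552.
Ancestors of d736552: {205b861, 4237a9c, c304e5b, d736552, e228a42, f59bdb7}.
c304e5b is among them, so fast-forward is possible.

Yes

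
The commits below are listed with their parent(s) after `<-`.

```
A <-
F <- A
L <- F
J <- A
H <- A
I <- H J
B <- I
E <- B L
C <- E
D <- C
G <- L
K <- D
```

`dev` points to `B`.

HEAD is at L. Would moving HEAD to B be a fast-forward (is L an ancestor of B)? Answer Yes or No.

No

A fast-forward from L to B is possible iff L is an ancestor of B.
Ancestors of B: {A, B, H, I, J}.
L is not among them, so fast-forward is not possible.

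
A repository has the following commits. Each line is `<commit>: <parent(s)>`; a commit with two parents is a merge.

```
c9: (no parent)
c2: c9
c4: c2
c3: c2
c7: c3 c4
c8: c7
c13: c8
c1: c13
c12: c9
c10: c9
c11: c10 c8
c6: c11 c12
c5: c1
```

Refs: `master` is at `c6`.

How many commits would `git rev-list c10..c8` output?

5

Reachable from c8: {c2, c3, c4, c7, c8, c9}.
Reachable from c10: {c10, c9}.
In c8's history but not c10's: {c2, c3, c4, c7, c8} — 5 commits.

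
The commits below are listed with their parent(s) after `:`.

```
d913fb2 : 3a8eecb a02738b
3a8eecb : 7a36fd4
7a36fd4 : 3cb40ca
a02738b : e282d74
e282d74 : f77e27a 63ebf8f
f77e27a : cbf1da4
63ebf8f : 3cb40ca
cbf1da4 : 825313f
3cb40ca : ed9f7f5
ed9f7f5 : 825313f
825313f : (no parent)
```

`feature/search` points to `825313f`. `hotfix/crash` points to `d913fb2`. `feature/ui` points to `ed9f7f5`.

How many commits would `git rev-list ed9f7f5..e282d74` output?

Reachable from e282d74: {3cb40ca, 63ebf8f, 825313f, cbf1da4, e282d74, ed9f7f5, f77e27a}.
Reachable from ed9f7f5: {825313f, ed9f7f5}.
In e282d74's history but not ed9f7f5's: {3cb40ca, 63ebf8f, cbf1da4, e282d74, f77e27a} — 5 commits.

5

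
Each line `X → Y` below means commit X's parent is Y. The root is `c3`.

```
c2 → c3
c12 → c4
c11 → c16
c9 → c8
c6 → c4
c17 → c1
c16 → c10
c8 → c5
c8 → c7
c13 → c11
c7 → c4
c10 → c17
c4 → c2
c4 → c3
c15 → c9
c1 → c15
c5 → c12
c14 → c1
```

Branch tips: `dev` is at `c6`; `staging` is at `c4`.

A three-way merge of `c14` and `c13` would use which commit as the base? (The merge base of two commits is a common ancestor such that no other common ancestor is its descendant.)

c1

Ancestors of c14: {c1, c12, c14, c15, c2, c3, c4, c5, c7, c8, c9}.
Ancestors of c13: {c1, c10, c11, c12, c13, c15, c16, c17, c2, c3, c4, c5, c7, c8, c9}.
Common ancestors: {c1, c12, c15, c2, c3, c4, c5, c7, c8, c9}.
Among these, c1 is not an ancestor of any other common ancestor — it is the merge base.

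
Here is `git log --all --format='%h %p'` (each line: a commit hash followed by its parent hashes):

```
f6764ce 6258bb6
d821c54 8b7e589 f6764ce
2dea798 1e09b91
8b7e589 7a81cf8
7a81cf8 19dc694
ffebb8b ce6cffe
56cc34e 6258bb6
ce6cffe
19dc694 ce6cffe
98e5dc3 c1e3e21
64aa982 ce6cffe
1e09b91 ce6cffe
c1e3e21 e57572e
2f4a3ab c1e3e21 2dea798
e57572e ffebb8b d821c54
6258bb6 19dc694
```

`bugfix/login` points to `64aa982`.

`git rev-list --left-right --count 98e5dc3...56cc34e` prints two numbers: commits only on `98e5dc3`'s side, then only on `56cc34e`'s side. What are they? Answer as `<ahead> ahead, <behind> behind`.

8 ahead, 1 behind

Reachable from 98e5dc3: {19dc694, 6258bb6, 7a81cf8, 8b7e589, 98e5dc3, c1e3e21, ce6cffe, d821c54, e57572e, f6764ce, ffebb8b}.
Reachable from 56cc34e: {19dc694, 56cc34e, 6258bb6, ce6cffe}.
Only in 98e5dc3's history (ahead): {7a81cf8, 8b7e589, 98e5dc3, c1e3e21, d821c54, e57572e, f6764ce, ffebb8b} — 8.
Only in 56cc34e's history (behind): {56cc34e} — 1.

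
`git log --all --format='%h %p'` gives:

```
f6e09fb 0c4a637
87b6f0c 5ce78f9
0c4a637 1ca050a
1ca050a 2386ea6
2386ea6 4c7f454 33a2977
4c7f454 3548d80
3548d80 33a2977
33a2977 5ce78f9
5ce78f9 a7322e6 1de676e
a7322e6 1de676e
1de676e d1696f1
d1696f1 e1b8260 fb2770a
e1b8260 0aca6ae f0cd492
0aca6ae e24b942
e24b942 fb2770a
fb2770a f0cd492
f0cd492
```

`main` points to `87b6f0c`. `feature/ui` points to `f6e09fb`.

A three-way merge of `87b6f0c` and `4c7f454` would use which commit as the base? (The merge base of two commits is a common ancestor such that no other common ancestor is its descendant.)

5ce78f9

Ancestors of 87b6f0c: {0aca6ae, 1de676e, 5ce78f9, 87b6f0c, a7322e6, d1696f1, e1b8260, e24b942, f0cd492, fb2770a}.
Ancestors of 4c7f454: {0aca6ae, 1de676e, 33a2977, 3548d80, 4c7f454, 5ce78f9, a7322e6, d1696f1, e1b8260, e24b942, f0cd492, fb2770a}.
Common ancestors: {0aca6ae, 1de676e, 5ce78f9, a7322e6, d1696f1, e1b8260, e24b942, f0cd492, fb2770a}.
Among these, 5ce78f9 is not an ancestor of any other common ancestor — it is the merge base.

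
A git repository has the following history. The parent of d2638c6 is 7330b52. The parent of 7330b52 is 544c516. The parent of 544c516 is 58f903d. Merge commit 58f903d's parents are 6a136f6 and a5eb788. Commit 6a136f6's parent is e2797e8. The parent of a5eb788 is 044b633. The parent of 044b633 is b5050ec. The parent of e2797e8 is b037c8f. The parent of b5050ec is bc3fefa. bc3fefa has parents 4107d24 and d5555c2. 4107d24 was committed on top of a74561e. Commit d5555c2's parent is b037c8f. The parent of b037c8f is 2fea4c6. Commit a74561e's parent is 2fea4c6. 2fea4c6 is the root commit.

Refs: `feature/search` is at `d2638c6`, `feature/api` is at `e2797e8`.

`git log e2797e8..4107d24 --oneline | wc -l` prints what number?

Reachable from 4107d24: {2fea4c6, 4107d24, a74561e}.
Reachable from e2797e8: {2fea4c6, b037c8f, e2797e8}.
In 4107d24's history but not e2797e8's: {4107d24, a74561e} — 2 commits.

2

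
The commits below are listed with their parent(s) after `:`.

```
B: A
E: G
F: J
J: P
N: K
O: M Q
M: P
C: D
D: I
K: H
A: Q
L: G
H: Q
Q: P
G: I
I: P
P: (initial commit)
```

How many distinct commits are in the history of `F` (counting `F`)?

Walking parent pointers from F: reachable set = {F, J, P}.
That is 3 commits.

3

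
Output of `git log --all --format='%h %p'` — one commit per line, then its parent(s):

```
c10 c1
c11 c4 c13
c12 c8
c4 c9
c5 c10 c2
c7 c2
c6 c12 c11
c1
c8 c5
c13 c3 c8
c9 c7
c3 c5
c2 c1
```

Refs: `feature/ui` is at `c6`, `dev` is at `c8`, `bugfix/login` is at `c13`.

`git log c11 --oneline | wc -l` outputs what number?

Walking parent pointers from c11: reachable set = {c1, c10, c11, c13, c2, c3, c4, c5, c7, c8, c9}.
That is 11 commits.

11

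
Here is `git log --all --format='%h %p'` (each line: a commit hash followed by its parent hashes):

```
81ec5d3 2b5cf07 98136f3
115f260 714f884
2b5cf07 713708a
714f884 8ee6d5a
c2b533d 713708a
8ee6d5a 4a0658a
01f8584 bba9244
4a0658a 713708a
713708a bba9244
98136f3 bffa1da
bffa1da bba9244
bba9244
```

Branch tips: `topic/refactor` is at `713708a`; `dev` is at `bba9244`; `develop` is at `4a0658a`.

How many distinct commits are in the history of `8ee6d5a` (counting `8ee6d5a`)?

4

Walking parent pointers from 8ee6d5a: reachable set = {4a0658a, 713708a, 8ee6d5a, bba9244}.
That is 4 commits.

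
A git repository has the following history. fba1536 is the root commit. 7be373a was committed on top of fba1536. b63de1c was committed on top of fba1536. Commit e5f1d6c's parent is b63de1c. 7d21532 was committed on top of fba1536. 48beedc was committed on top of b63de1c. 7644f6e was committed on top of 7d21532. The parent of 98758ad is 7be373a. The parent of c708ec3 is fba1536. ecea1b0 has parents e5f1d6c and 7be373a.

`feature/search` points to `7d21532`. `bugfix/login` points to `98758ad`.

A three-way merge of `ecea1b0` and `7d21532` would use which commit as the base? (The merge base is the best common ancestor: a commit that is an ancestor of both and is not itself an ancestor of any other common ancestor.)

fba1536

Ancestors of ecea1b0: {7be373a, b63de1c, e5f1d6c, ecea1b0, fba1536}.
Ancestors of 7d21532: {7d21532, fba1536}.
Common ancestors: {fba1536}.
The only common ancestor is fba1536, so it is the merge base.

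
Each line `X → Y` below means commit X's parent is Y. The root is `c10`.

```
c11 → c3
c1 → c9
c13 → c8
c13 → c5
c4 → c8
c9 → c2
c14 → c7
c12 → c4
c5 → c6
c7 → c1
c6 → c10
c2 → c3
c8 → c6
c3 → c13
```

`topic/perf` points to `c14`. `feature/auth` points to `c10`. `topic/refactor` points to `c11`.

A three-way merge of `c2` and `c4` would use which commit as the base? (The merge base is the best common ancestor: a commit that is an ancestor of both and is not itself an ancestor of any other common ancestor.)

Ancestors of c2: {c10, c13, c2, c3, c5, c6, c8}.
Ancestors of c4: {c10, c4, c6, c8}.
Common ancestors: {c10, c6, c8}.
Among these, c8 is not an ancestor of any other common ancestor — it is the merge base.

c8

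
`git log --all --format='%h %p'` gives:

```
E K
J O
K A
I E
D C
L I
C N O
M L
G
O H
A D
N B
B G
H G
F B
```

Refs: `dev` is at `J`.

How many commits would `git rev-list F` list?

Walking parent pointers from F: reachable set = {B, F, G}.
That is 3 commits.

3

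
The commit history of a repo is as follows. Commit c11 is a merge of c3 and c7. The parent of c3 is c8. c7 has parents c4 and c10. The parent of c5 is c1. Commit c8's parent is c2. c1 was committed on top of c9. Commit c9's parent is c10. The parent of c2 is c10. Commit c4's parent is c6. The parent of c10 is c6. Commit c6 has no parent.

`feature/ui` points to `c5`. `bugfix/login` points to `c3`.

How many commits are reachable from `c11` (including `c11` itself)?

Walking parent pointers from c11: reachable set = {c10, c11, c2, c3, c4, c6, c7, c8}.
That is 8 commits.

8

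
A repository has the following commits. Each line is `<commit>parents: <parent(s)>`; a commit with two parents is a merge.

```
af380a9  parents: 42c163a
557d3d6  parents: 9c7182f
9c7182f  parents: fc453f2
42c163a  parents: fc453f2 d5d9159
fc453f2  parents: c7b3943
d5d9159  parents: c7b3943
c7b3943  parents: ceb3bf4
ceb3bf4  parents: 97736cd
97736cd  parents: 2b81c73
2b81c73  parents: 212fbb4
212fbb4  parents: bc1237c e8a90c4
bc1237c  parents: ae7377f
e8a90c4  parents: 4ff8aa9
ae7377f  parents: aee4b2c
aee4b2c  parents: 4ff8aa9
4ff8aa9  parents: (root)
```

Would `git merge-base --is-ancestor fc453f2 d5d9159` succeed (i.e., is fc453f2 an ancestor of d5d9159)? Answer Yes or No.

Ancestors of d5d9159: {212fbb4, 2b81c73, 4ff8aa9, 97736cd, ae7377f, aee4b2c, bc1237c, c7b3943, ceb3bf4, d5d9159, e8a90c4}.
fc453f2 is not in that set, so it is not an ancestor of d5d9159.

No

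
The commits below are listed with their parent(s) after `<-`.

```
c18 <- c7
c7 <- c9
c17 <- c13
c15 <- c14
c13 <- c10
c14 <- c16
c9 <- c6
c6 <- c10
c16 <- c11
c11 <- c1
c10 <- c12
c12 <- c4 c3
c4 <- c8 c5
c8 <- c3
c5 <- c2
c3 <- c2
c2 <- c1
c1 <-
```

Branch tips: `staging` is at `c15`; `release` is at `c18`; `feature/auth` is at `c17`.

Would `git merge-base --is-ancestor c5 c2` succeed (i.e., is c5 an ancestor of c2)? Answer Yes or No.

No

Ancestors of c2: {c1, c2}.
c5 is not in that set, so it is not an ancestor of c2.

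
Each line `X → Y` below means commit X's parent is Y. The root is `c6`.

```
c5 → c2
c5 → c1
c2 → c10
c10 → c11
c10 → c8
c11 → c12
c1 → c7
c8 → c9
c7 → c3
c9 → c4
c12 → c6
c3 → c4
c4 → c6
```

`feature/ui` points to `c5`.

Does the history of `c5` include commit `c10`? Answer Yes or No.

Yes

Ancestors of c5 (commits reachable by following parents): {c1, c10, c11, c12, c2, c3, c4, c5, c6, c7, c8, c9}.
c10 is in that set, so it is an ancestor of c5.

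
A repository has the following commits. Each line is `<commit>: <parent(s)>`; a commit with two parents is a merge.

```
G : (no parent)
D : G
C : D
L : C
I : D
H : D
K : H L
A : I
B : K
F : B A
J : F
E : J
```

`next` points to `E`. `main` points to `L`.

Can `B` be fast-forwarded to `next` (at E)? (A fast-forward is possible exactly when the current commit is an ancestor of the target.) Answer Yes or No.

Yes

A fast-forward from B to E is possible iff B is an ancestor of E.
Ancestors of E: {A, B, C, D, E, F, G, H, I, J, K, L}.
B is among them, so fast-forward is possible.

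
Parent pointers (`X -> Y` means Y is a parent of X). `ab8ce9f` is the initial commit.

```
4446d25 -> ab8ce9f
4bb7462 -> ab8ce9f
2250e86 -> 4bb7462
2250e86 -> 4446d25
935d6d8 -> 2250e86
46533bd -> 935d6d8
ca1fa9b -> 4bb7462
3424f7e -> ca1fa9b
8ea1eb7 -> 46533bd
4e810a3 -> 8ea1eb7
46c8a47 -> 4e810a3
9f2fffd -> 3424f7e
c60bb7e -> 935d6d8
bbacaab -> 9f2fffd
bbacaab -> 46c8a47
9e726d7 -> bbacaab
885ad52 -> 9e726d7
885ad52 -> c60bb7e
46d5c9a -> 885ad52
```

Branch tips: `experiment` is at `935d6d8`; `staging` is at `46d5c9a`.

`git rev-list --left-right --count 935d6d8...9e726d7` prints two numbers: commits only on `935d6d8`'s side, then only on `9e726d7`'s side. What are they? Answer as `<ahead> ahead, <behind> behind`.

Reachable from 935d6d8: {2250e86, 4446d25, 4bb7462, 935d6d8, ab8ce9f}.
Reachable from 9e726d7: {2250e86, 3424f7e, 4446d25, 46533bd, 46c8a47, 4bb7462, 4e810a3, 8ea1eb7, 935d6d8, 9e726d7, 9f2fffd, ab8ce9f, bbacaab, ca1fa9b}.
Only in 935d6d8's history (ahead): {} — 0.
Only in 9e726d7's history (behind): {3424f7e, 46533bd, 46c8a47, 4e810a3, 8ea1eb7, 9e726d7, 9f2fffd, bbacaab, ca1fa9b} — 9.

0 ahead, 9 behind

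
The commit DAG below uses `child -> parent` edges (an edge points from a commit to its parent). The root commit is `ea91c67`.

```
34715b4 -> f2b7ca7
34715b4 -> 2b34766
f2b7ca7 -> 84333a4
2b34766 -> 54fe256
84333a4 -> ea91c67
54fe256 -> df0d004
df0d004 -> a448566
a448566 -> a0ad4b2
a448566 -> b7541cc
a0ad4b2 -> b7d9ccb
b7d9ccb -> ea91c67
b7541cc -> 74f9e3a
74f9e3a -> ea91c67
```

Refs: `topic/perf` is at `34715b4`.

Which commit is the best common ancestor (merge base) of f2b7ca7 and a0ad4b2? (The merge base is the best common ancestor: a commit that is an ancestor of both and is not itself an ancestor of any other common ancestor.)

Ancestors of f2b7ca7: {84333a4, ea91c67, f2b7ca7}.
Ancestors of a0ad4b2: {a0ad4b2, b7d9ccb, ea91c67}.
Common ancestors: {ea91c67}.
The only common ancestor is ea91c67, so it is the merge base.

ea91c67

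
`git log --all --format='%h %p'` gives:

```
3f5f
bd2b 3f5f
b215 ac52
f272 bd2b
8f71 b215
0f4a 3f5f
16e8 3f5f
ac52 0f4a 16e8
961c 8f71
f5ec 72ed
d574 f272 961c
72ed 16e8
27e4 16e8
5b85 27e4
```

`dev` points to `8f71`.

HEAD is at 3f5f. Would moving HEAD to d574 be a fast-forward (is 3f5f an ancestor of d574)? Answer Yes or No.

A fast-forward from 3f5f to d574 is possible iff 3f5f is an ancestor of d574.
Ancestors of d574: {0f4a, 16e8, 3f5f, 8f71, 961c, ac52, b215, bd2b, d574, f272}.
3f5f is among them, so fast-forward is possible.

Yes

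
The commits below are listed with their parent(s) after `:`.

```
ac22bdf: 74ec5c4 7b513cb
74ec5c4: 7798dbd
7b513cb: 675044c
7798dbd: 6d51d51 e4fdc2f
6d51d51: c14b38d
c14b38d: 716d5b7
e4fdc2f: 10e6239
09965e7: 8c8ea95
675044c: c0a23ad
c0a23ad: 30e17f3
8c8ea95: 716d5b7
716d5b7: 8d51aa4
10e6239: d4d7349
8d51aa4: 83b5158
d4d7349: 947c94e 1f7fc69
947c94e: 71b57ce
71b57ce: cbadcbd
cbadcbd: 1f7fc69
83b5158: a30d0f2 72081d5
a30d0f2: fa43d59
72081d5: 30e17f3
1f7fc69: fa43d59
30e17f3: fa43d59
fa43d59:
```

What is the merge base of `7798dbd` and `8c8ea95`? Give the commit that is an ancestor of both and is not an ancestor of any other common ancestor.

Ancestors of 7798dbd: {10e6239, 1f7fc69, 30e17f3, 6d51d51, 716d5b7, 71b57ce, 72081d5, 7798dbd, 83b5158, 8d51aa4, 947c94e, a30d0f2, c14b38d, cbadcbd, d4d7349, e4fdc2f, fa43d59}.
Ancestors of 8c8ea95: {30e17f3, 716d5b7, 72081d5, 83b5158, 8c8ea95, 8d51aa4, a30d0f2, fa43d59}.
Common ancestors: {30e17f3, 716d5b7, 72081d5, 83b5158, 8d51aa4, a30d0f2, fa43d59}.
Among these, 716d5b7 is not an ancestor of any other common ancestor — it is the merge base.

716d5b7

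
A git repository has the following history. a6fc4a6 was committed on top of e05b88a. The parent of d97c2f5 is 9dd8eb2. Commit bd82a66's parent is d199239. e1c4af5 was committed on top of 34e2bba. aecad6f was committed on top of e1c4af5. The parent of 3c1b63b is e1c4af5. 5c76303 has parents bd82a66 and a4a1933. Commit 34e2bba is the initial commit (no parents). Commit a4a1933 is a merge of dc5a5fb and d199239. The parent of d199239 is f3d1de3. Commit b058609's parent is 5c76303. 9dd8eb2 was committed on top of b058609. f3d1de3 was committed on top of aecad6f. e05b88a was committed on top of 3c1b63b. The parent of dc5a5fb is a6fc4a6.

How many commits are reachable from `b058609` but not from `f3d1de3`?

9

Reachable from b058609: {34e2bba, 3c1b63b, 5c76303, a4a1933, a6fc4a6, aecad6f, b058609, bd82a66, d199239, dc5a5fb, e05b88a, e1c4af5, f3d1de3}.
Reachable from f3d1de3: {34e2bba, aecad6f, e1c4af5, f3d1de3}.
In b058609's history but not f3d1de3's: {3c1b63b, 5c76303, a4a1933, a6fc4a6, b058609, bd82a66, d199239, dc5a5fb, e05b88a} — 9 commits.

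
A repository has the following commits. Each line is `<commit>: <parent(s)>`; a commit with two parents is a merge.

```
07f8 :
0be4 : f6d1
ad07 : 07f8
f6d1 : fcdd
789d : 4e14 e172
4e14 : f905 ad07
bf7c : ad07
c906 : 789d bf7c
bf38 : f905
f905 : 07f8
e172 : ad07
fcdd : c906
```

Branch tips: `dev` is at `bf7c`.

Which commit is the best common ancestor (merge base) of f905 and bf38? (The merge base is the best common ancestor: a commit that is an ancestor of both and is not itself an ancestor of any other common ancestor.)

Ancestors of f905: {07f8, f905}.
Ancestors of bf38: {07f8, bf38, f905}.
Common ancestors: {07f8, f905}.
Among these, f905 is not an ancestor of any other common ancestor — it is the merge base.

f905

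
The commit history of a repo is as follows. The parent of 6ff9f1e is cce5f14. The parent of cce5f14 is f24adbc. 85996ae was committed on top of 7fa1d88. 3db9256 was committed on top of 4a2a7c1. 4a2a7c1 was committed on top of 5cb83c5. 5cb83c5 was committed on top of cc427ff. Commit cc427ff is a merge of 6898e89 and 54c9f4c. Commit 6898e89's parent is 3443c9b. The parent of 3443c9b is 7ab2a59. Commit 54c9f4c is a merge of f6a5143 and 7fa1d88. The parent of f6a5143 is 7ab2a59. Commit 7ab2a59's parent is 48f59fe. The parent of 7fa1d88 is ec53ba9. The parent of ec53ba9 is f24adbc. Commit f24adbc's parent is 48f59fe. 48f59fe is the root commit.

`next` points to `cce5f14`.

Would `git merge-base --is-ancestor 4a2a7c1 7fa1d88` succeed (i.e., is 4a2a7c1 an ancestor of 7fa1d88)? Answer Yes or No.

Ancestors of 7fa1d88: {48f59fe, 7fa1d88, ec53ba9, f24adbc}.
4a2a7c1 is not in that set, so it is not an ancestor of 7fa1d88.

No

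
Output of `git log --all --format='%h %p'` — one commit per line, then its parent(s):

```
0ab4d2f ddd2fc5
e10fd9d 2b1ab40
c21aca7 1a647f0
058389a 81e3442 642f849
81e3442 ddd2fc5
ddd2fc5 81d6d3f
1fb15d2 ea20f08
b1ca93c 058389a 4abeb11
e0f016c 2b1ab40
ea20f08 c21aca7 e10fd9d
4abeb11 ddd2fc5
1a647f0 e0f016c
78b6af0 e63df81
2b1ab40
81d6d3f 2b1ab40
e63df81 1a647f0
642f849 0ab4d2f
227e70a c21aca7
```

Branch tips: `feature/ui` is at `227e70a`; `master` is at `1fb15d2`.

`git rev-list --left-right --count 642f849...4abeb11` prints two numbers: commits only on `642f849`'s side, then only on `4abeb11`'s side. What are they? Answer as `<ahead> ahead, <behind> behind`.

2 ahead, 1 behind

Reachable from 642f849: {0ab4d2f, 2b1ab40, 642f849, 81d6d3f, ddd2fc5}.
Reachable from 4abeb11: {2b1ab40, 4abeb11, 81d6d3f, ddd2fc5}.
Only in 642f849's history (ahead): {0ab4d2f, 642f849} — 2.
Only in 4abeb11's history (behind): {4abeb11} — 1.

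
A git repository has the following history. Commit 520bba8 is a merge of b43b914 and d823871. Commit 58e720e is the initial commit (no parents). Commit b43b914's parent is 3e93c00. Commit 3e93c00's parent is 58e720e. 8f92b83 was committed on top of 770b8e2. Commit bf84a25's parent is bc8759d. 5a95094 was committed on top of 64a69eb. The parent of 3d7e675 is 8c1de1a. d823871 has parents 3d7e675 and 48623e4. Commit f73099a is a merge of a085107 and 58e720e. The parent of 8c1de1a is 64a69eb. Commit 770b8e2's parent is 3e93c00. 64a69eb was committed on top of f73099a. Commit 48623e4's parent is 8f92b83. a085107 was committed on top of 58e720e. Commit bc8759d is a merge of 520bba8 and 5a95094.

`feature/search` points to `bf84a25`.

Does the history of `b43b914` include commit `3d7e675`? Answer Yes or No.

Ancestors of b43b914: {3e93c00, 58e720e, b43b914}.
3d7e675 is not in that set, so it is not an ancestor of b43b914.

No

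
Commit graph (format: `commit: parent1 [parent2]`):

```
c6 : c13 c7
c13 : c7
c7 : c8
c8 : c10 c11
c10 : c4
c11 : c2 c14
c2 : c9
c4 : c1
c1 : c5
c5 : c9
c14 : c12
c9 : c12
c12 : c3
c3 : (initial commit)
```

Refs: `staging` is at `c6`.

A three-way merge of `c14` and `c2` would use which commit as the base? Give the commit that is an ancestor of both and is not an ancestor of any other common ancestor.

Ancestors of c14: {c12, c14, c3}.
Ancestors of c2: {c12, c2, c3, c9}.
Common ancestors: {c12, c3}.
Among these, c12 is not an ancestor of any other common ancestor — it is the merge base.

c12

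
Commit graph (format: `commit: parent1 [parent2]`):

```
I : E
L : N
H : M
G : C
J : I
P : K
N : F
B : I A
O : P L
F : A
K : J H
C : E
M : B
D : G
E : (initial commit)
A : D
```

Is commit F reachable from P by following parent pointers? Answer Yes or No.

No

Ancestors of P: {A, B, C, D, E, G, H, I, J, K, M, P}.
F is not in that set, so it is not an ancestor of P.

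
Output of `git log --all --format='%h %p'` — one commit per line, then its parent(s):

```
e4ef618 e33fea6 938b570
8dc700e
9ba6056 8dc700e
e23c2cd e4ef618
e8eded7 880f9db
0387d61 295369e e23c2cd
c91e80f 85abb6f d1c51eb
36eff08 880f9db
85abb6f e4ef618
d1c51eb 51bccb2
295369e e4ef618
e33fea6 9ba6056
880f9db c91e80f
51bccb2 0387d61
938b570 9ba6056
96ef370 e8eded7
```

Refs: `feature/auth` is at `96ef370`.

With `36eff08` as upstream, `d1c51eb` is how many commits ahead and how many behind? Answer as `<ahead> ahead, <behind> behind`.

Reachable from d1c51eb: {0387d61, 295369e, 51bccb2, 8dc700e, 938b570, 9ba6056, d1c51eb, e23c2cd, e33fea6, e4ef618}.
Reachable from 36eff08: {0387d61, 295369e, 36eff08, 51bccb2, 85abb6f, 880f9db, 8dc700e, 938b570, 9ba6056, c91e80f, d1c51eb, e23c2cd, e33fea6, e4ef618}.
Only in d1c51eb's history (ahead): {} — 0.
Only in 36eff08's history (behind): {36eff08, 85abb6f, 880f9db, c91e80f} — 4.

0 ahead, 4 behind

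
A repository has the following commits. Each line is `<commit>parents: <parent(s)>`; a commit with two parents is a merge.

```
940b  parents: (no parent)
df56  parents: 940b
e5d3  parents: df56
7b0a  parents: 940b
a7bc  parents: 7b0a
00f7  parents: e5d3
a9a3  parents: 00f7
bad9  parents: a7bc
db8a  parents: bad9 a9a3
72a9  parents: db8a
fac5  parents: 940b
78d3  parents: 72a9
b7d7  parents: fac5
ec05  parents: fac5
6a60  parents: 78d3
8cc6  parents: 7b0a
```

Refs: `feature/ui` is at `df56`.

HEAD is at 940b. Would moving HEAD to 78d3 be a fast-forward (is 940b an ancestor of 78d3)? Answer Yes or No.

Yes

A fast-forward from 940b to 78d3 is possible iff 940b is an ancestor of 78d3.
Ancestors of 78d3: {00f7, 72a9, 78d3, 7b0a, 940b, a7bc, a9a3, bad9, db8a, df56, e5d3}.
940b is among them, so fast-forward is possible.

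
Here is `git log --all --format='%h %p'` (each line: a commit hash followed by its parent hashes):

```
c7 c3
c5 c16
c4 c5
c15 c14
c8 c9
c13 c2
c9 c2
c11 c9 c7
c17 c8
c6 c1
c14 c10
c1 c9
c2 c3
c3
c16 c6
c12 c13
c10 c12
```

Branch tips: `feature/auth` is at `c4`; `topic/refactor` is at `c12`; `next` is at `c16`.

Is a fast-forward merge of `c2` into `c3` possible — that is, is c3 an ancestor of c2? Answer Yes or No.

A fast-forward from c3 to c2 is possible iff c3 is an ancestor of c2.
Ancestors of c2: {c2, c3}.
c3 is among them, so fast-forward is possible.

Yes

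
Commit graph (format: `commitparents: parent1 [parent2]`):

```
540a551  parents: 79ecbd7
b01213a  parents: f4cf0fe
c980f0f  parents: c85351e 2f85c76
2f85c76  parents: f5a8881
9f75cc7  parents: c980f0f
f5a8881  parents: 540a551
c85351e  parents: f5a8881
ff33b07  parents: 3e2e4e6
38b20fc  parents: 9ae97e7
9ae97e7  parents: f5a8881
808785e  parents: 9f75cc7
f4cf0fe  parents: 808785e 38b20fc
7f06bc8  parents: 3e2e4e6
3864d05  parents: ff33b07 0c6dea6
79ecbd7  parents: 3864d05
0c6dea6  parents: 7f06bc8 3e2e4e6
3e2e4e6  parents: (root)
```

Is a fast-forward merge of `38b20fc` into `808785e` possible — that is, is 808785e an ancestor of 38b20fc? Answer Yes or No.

No

A fast-forward from 808785e to 38b20fc is possible iff 808785e is an ancestor of 38b20fc.
Ancestors of 38b20fc: {0c6dea6, 3864d05, 38b20fc, 3e2e4e6, 540a551, 79ecbd7, 7f06bc8, 9ae97e7, f5a8881, ff33b07}.
808785e is not among them, so fast-forward is not possible.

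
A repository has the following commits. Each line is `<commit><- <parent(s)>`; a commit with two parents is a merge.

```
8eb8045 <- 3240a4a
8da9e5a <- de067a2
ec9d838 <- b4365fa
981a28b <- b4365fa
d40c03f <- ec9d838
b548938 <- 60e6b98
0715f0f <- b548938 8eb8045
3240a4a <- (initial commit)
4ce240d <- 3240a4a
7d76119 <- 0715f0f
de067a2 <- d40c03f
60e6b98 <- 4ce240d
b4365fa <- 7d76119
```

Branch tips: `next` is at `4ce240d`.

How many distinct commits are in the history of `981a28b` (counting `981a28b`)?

9

Walking parent pointers from 981a28b: reachable set = {0715f0f, 3240a4a, 4ce240d, 60e6b98, 7d76119, 8eb8045, 981a28b, b4365fa, b548938}.
That is 9 commits.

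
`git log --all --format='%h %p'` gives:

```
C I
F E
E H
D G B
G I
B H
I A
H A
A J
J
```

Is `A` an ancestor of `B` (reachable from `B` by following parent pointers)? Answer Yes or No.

Ancestors of B (commits reachable by following parents): {A, B, H, J}.
A is in that set, so it is an ancestor of B.

Yes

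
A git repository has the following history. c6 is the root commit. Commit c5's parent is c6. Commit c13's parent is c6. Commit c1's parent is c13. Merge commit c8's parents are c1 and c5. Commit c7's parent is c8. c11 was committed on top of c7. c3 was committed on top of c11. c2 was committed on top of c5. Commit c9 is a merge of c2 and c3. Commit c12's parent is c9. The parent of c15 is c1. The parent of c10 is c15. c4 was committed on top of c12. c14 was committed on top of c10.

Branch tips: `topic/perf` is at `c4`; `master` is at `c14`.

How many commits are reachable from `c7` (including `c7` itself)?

Walking parent pointers from c7: reachable set = {c1, c13, c5, c6, c7, c8}.
That is 6 commits.

6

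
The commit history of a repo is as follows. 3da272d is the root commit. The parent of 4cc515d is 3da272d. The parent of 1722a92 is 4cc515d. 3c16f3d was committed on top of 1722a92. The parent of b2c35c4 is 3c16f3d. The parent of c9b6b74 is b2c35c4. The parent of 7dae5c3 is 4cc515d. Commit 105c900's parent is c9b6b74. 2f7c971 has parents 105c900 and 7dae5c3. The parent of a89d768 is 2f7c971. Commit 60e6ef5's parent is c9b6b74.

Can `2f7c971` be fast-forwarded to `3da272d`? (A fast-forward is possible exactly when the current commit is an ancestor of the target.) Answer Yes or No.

A fast-forward from 2f7c971 to 3da272d is possible iff 2f7c971 is an ancestor of 3da272d.
Ancestors of 3da272d: {3da272d}.
2f7c971 is not among them, so fast-forward is not possible.

No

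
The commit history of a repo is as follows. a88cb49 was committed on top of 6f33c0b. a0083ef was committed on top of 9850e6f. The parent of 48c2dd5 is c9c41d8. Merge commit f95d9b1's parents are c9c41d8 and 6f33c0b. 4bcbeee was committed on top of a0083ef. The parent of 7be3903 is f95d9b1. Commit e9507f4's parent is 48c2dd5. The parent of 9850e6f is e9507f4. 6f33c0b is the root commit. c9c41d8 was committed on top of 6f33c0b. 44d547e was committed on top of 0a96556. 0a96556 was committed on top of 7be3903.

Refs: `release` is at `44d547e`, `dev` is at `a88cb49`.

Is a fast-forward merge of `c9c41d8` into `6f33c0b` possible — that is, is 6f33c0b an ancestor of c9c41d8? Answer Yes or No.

A fast-forward from 6f33c0b to c9c41d8 is possible iff 6f33c0b is an ancestor of c9c41d8.
Ancestors of c9c41d8: {6f33c0b, c9c41d8}.
6f33c0b is among them, so fast-forward is possible.

Yes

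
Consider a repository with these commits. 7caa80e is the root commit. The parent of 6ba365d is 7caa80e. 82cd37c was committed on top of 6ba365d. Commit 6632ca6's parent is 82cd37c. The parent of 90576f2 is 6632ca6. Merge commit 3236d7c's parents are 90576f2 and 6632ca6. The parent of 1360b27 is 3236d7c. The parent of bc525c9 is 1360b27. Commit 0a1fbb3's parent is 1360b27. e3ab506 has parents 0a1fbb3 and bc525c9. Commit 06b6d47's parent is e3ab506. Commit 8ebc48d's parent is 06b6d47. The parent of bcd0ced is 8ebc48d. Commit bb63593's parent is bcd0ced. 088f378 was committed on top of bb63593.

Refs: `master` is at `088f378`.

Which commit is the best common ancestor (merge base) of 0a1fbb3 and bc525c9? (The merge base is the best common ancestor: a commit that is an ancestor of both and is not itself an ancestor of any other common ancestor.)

Ancestors of 0a1fbb3: {0a1fbb3, 1360b27, 3236d7c, 6632ca6, 6ba365d, 7caa80e, 82cd37c, 90576f2}.
Ancestors of bc525c9: {1360b27, 3236d7c, 6632ca6, 6ba365d, 7caa80e, 82cd37c, 90576f2, bc525c9}.
Common ancestors: {1360b27, 3236d7c, 6632ca6, 6ba365d, 7caa80e, 82cd37c, 90576f2}.
Among these, 1360b27 is not an ancestor of any other common ancestor — it is the merge base.

1360b27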